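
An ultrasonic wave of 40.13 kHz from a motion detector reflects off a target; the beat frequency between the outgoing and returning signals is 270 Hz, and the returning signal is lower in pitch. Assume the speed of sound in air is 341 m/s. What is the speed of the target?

Double Doppler shift off a moving reflector: f₂ = f₀ · (v + u)/(v − u) (u > 0 toward emitter).
Returning signal is lower, so f₂ = f₀ − Δf = 40130 − 270 = 39860 Hz.
Rearranging, u = v · (f₂ − f₀)/(f₂ + f₀) = 341 × -270/79990 ≈ -1.15 m/s.
So the target is moving at 1.15 m/s away from the emitter.

1.15 m/s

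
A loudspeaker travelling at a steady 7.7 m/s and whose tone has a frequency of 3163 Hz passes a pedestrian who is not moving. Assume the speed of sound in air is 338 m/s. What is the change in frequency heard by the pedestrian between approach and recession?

Approaching: f₁ = f · v/(v − v_s) = 3163 × 338/330.3 ≈ 3237 Hz.
Receding: f₂ = f · v/(v + v_s) = 3163 × 338/345.7 ≈ 3093 Hz.
Drop: f₁ − f₂ = 2f·v·v_s/(v² − v_s²) = 2 × 3163 × 338 × 7.7/(338² − 7.7²) ≈ 144 Hz.

144 Hz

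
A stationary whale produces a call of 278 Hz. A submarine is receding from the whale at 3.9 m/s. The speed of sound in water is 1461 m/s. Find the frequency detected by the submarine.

277 Hz

Only the observer moves, away from the source, so f' = f · (v − v_o)/v.
f' = 278 × (1461 − 3.9)/1461 = 278 × 1457.1/1461 ≈ 277 Hz.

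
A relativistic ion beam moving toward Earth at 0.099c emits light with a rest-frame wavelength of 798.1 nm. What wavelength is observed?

722.6 nm

Relativistic Doppler for wavelength: λ' = λ₀ · √((1 − β)/(1 + β)).
λ' = 798.1 × √(0.9010/1.0990) = 798.1 × 0.90545 ≈ 722.6 nm.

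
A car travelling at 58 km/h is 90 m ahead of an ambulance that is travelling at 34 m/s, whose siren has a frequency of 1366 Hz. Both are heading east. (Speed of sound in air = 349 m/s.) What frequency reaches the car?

1444 Hz

58 km/h = 16.11 m/s.
The car is ahead, so the ambulance is moving toward it while the car is moving away from the ambulance.
General Doppler shift: f' = f · (v − v_o)/(v − v_s).
f' = 1366 × (349 − 16.11)/(349 − 34) = 1366 × 332.89/315 ≈ 1444 Hz.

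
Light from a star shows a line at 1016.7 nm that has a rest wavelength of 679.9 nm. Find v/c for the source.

λ'/λ₀ = 1.4954 > 1 (redshift), so the source is receding.
λ'/λ₀ = √((1 + β)/(1 − β)) for a receding source ⇒ β = (r² − 1)/(r² + 1) with r = λ'/λ₀.
β = (2.2361 − 1)/(2.2361 + 1) ≈ 0.382.

0.382c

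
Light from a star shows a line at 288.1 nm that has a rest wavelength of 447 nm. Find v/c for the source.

0.413c

λ'/λ₀ = 0.6445 < 1 (blueshift), so the source is approaching.
λ'/λ₀ = √((1 − β)/(1 + β)) for an approaching source ⇒ β = (1 − r²)/(1 + r²) with r = λ'/λ₀.
β = (1 − 0.4154)/(1 + 0.4154) ≈ 0.413.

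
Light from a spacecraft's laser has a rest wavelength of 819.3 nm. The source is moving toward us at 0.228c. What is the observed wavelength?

Relativistic Doppler for wavelength: λ' = λ₀ · √((1 − β)/(1 + β)).
λ' = 819.3 × √(0.7720/1.2280) = 819.3 × 0.79288 ≈ 649.6 nm.

649.6 nm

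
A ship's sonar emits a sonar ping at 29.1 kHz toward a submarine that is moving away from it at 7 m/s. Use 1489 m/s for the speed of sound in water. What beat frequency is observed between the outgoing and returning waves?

At the submarine (a moving observer), f₁ = f₀ · (v − u)/v = 29.1 × 1482/1489 ≈ 28.963 kHz.
On reflection it acts as a source moving away from the stationary detector: f₂ = f₁ · v/(v + u) = 28.963 × 1489/1496 ≈ 28.828 kHz.
Beat frequency (with f₀ = 29100 Hz): |f₂ − f₀| = 2u·f₀/(v + u) = 2 × 7 × 29100/1496 ≈ 272 Hz.

272 Hz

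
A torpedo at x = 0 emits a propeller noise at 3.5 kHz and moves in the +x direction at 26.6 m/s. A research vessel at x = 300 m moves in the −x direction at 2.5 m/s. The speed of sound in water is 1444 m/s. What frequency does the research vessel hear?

3.57 kHz

The observer lies on the +x side, so the source is heading toward the observer and the observer is heading toward the source.
With source approaching and observer approaching, f' = f · (v + v_o)/(v − v_s).
f' = 3.5 × (1444 + 2.5)/(1444 − 26.6) = 3.5 × 1446.5/1417.4 ≈ 3.57 kHz.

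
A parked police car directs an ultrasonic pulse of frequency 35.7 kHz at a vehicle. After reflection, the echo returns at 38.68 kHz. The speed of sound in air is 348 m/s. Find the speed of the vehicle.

13.9 m/s

Double Doppler shift off a moving reflector: f₂ = f₀ · (v + u)/(v − u) (u > 0 toward emitter).
Rearranging, u = v · (f₂ − f₀)/(f₂ + f₀) = 348 × 2.98/74.38 ≈ 13.9 m/s.
So the vehicle is moving at 13.9 m/s toward the emitter.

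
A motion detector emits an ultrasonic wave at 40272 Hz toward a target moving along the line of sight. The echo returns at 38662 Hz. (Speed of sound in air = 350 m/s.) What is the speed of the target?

Double Doppler shift off a moving reflector: f₂ = f₀ · (v + u)/(v − u) (u > 0 toward emitter).
Rearranging, u = v · (f₂ − f₀)/(f₂ + f₀) = 350 × -1610/78934 ≈ -7.1 m/s.
So the target is moving at 7.1 m/s away from the emitter.

7.1 m/s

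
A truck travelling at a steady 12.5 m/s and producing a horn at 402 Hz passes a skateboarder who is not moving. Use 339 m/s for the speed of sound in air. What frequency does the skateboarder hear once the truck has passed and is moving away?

Receding: f₂ = f · v/(v + v_s) = 402 × 339/351.5 ≈ 388 Hz.

388 Hz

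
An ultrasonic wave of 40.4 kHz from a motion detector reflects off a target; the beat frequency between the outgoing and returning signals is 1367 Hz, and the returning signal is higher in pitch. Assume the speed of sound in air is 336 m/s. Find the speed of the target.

5.6 m/s

Double Doppler shift off a moving reflector: f₂ = f₀ · (v + u)/(v − u) (u > 0 toward emitter).
Returning signal is higher, so f₂ = f₀ + Δf = 40400 + 1367 = 41767 Hz.
Rearranging, u = v · (f₂ − f₀)/(f₂ + f₀) = 336 × 1367/82167 ≈ 5.6 m/s.
So the target is moving at 5.6 m/s toward the emitter.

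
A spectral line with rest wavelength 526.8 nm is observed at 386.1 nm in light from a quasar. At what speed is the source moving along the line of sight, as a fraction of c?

λ'/λ₀ = 0.7329 < 1 (blueshift), so the source is approaching.
λ'/λ₀ = √((1 − β)/(1 + β)) for an approaching source ⇒ β = (1 − r²)/(1 + r²) with r = λ'/λ₀.
β = (1 − 0.5372)/(1 + 0.5372) ≈ 0.301.

0.301c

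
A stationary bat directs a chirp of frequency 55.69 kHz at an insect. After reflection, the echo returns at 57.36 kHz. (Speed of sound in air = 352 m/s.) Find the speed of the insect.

Double Doppler shift off a moving reflector: f₂ = f₀ · (v + u)/(v − u) (u > 0 toward emitter).
Rearranging, u = v · (f₂ − f₀)/(f₂ + f₀) = 352 × 1.67/113.05 ≈ 5.2 m/s.
So the insect is moving at 5.2 m/s toward the emitter.

5.2 m/s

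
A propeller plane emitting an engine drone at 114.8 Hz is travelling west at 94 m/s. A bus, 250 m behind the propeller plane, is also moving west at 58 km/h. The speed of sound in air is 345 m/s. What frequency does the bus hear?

94 Hz

58 km/h = 16.11 m/s.
The bus is behind, so the propeller plane is moving away from it while the bus is moving toward the propeller plane.
General Doppler shift: f' = f · (v + v_o)/(v + v_s).
f' = 114.8 × (345 + 16.11)/(345 + 94) = 114.8 × 361.11/439 ≈ 94 Hz.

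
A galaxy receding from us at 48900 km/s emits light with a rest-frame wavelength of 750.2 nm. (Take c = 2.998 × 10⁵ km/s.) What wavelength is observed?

884.4 nm

β = v/c = 48900/299800 = 0.1631.
Relativistic Doppler for wavelength: λ' = λ₀ · √((1 + β)/(1 − β)).
λ' = 750.2 × √(1.1631/0.8369) = 750.2 × 1.17890 ≈ 884.4 nm.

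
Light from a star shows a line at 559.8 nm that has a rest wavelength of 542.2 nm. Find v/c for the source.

λ'/λ₀ = 1.0325 > 1 (redshift), so the source is receding.
λ'/λ₀ = √((1 + β)/(1 − β)) for a receding source ⇒ β = (r² − 1)/(r² + 1) with r = λ'/λ₀.
β = (1.0660 − 1)/(1.0660 + 1) ≈ 0.032.

0.032c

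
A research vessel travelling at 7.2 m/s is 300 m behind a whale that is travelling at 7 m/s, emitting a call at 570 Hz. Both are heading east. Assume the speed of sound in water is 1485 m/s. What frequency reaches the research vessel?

The research vessel is behind, so the whale is moving away from it while the research vessel is moving toward the whale.
Both move, so f' = f · (v + v_o)/(v + v_s).
f' = 570 × (1485 + 7.2)/(1485 + 7) = 570 × 1492.2/1492 ≈ 570 Hz.

570 Hz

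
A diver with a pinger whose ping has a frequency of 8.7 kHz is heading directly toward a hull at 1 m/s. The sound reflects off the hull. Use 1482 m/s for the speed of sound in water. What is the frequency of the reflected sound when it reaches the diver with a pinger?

8.71 kHz

The hull receives the sound from a moving source: f₁ = f₀ · v/(v − v_e) = 8.7 × 1482/1481 ≈ 8.71 kHz.
On the return leg the diver with a pinger is a moving observer: f₂ = f₁ · (v + v_e)/v = 8.71 × 1483/1482 ≈ 8.71 kHz.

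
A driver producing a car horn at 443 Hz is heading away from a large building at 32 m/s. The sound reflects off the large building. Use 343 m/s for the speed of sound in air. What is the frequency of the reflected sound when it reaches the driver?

The large building receives the sound from a moving source: f₁ = f₀ · v/(v + v_e) = 443 × 343/375 ≈ 405 Hz.
On the return leg the driver is a moving observer: f₂ = f₁ · (v − v_e)/v = 405 × 311/343 ≈ 367 Hz.
Equivalently f₂ = f₀ · (v − v_e)/(v + v_e).

367 Hz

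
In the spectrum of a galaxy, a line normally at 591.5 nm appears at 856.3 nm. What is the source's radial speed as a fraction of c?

λ'/λ₀ = 1.4477 > 1 (redshift), so the source is receding.
λ'/λ₀ = √((1 + β)/(1 − β)) for a receding source ⇒ β = (r² − 1)/(r² + 1) with r = λ'/λ₀.
β = (2.0958 − 1)/(2.0958 + 1) ≈ 0.354.

0.354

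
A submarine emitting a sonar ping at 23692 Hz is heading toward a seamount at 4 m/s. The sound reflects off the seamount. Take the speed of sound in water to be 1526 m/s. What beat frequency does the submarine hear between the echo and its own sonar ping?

125 Hz

The seamount receives the sound from a moving source: f₁ = f₀ · v/(v − v_e) = 23692 × 1526/1522 ≈ 23754.3 Hz.
On the return leg the submarine is a moving observer: f₂ = f₁ · (v + v_e)/v = 23754.3 × 1530/1526 ≈ 23816.5 Hz.
Equivalently f₂ = f₀ · (v + v_e)/(v − v_e).
Beat against the emitted tone: |f₂ − f₀| = 2v_e·f₀/(v − v_e) = 2 × 4 × 23692/1522 ≈ 125 Hz.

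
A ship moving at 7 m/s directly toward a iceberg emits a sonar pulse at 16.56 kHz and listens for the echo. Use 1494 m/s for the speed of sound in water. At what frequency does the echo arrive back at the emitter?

The iceberg receives the sound from a moving source: f₁ = f₀ · v/(v − v_e) = 16.56 × 1494/1487 ≈ 16.64 kHz.
On the return leg the ship is a moving observer: f₂ = f₁ · (v + v_e)/v = 16.64 × 1501/1494 ≈ 16.72 kHz.
Equivalently f₂ = f₀ · (v + v_e)/(v − v_e).

16.72 kHz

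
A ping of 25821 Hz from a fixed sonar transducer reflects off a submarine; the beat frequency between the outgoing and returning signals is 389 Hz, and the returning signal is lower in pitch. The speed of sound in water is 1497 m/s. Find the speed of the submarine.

Double Doppler shift off a moving reflector: f₂ = f₀ · (v + u)/(v − u) (u > 0 toward emitter).
Returning signal is lower, so f₂ = f₀ − Δf = 25821 − 389 = 25432 Hz.
Rearranging, u = v · (f₂ − f₀)/(f₂ + f₀) = 1497 × -389/51253 ≈ -11.4 m/s.
So the submarine is moving at 11.4 m/s away from the emitter.

11.4 m/s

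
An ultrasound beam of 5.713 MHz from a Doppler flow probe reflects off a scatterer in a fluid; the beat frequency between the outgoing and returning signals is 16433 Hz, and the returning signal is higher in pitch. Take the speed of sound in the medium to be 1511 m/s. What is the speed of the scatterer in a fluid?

2.17 m/s

Double Doppler shift off a moving reflector: f₂ = f₀ · (v + u)/(v − u) (u > 0 toward emitter).
Returning signal is higher, so f₂ = f₀ + Δf = 5713000 + 16433 = 5729433 Hz.
Rearranging, u = v · (f₂ − f₀)/(f₂ + f₀) = 1511 × 16433/11442433 ≈ 2.17 m/s.
So the scatterer in a fluid is moving at 2.17 m/s toward the emitter.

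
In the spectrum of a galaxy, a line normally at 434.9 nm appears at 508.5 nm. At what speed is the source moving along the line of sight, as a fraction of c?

0.155c

λ'/λ₀ = 1.1692 > 1 (redshift), so the source is receding.
λ'/λ₀ = √((1 + β)/(1 − β)) for a receding source ⇒ β = (r² − 1)/(r² + 1) with r = λ'/λ₀.
β = (1.3671 − 1)/(1.3671 + 1) ≈ 0.155.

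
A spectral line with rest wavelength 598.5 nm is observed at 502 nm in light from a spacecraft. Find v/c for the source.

0.174c

λ'/λ₀ = 0.8388 < 1 (blueshift), so the source is approaching.
λ'/λ₀ = √((1 − β)/(1 + β)) for an approaching source ⇒ β = (1 − r²)/(1 + r²) with r = λ'/λ₀.
β = (1 − 0.7035)/(1 + 0.7035) ≈ 0.174.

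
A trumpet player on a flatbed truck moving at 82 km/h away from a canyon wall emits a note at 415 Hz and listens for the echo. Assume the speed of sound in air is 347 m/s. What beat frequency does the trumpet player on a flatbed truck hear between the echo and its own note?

51.1 Hz

82 km/h = 22.78 m/s.
The canyon wall receives the sound from a moving source: f₁ = f₀ · v/(v + v_e) = 415 × 347/369.78 ≈ 389.4 Hz.
On the return leg the trumpet player on a flatbed truck is a moving observer: f₂ = f₁ · (v − v_e)/v = 389.4 × 324.22/347 ≈ 363.9 Hz.
Equivalently f₂ = f₀ · (v − v_e)/(v + v_e).
Beat against the emitted tone: |f₂ − f₀| = 2v_e·f₀/(v + v_e) = 2 × 22.78 × 415/369.78 ≈ 51.1 Hz.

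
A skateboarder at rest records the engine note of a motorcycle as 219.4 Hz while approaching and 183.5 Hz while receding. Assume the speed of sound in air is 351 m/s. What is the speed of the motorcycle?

31 m/s

f₁/f₂ = (v + v_s)/(v − v_s), so v_s = v · (f₁ − f₂)/(f₁ + f₂).
v_s = 351 × (219.4 − 183.5)/(219.4 + 183.5) = 351 × 35.9/402.9 ≈ 31 m/s.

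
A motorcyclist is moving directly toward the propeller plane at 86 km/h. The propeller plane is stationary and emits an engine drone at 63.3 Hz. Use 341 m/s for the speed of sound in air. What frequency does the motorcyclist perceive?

68 Hz

86 km/h = 23.89 m/s.
Moving observer, stationary source: f' = f · (v + v_o)/v.
f' = 63.3 × (341 + 23.89)/341 = 63.3 × 364.89/341 ≈ 68 Hz.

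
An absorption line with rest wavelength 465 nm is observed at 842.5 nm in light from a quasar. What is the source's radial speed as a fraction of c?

λ'/λ₀ = 1.8118 > 1 (redshift), so the source is receding.
λ'/λ₀ = √((1 + β)/(1 − β)) for a receding source ⇒ β = (r² − 1)/(r² + 1) with r = λ'/λ₀.
β = (3.2827 − 1)/(3.2827 + 1) ≈ 0.533.

0.533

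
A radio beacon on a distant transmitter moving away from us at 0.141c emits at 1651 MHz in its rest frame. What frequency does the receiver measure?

1432.5 MHz

Relativistic Doppler for frequency: f' = f₀ · √((1 − β)/(1 + β)).
f' = 1651 × √(0.8590/1.1410) = 1651 × 0.86767 ≈ 1432.5 MHz.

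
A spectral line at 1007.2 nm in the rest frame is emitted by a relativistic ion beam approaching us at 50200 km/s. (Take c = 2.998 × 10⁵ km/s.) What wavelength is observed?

β = v/c = 50200/299800 = 0.1674.
Relativistic Doppler for wavelength: λ' = λ₀ · √((1 − β)/(1 + β)).
λ' = 1007.2 × √(0.8326/1.1674) = 1007.2 × 0.84448 ≈ 850.6 nm.

850.6 nm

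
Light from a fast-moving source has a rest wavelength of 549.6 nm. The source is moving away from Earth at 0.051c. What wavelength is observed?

578.4 nm

Relativistic Doppler for wavelength: λ' = λ₀ · √((1 + β)/(1 − β)).
λ' = 549.6 × √(1.0510/0.9490) = 549.6 × 1.05237 ≈ 578.4 nm.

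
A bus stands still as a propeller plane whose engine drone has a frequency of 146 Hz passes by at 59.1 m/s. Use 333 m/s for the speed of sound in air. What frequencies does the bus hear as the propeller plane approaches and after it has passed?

178 Hz approaching; 124 Hz receding

Approaching: f₁ = f · v/(v − v_s) = 146 × 333/273.9 ≈ 178 Hz.
Receding: f₂ = f · v/(v + v_s) = 146 × 333/392.1 ≈ 124 Hz.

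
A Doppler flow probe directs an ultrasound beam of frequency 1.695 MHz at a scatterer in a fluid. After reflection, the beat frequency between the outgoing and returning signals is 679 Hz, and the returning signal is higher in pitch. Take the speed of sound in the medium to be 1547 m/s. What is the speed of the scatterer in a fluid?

0.31 m/s

Double Doppler shift off a moving reflector: f₂ = f₀ · (v + u)/(v − u) (u > 0 toward emitter).
Returning signal is higher, so f₂ = f₀ + Δf = 1695000 + 679 = 1695679 Hz.
Rearranging, u = v · (f₂ − f₀)/(f₂ + f₀) = 1547 × 679/3390679 ≈ 0.31 m/s.
So the scatterer in a fluid is moving at 0.31 m/s toward the emitter.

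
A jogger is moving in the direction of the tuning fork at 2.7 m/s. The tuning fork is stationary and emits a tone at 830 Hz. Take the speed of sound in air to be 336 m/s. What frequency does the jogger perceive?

837 Hz

Only the observer moves, toward the source, so f' = f · (v + v_o)/v.
f' = 830 × (336 + 2.7)/336 = 830 × 338.7/336 ≈ 837 Hz.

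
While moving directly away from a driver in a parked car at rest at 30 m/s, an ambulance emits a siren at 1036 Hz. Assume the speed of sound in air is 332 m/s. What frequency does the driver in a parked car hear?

Only the source moves, away from the listener, so f' = f · v/(v + v_s).
f' = 1036 × 332/(332 + 30) = 1036 × 332/362 ≈ 950 Hz.

950 Hz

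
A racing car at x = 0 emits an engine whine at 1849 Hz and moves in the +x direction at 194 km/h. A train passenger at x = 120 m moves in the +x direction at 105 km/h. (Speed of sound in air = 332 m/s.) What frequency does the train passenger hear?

2013 Hz

194 km/h = 53.89 m/s; 105 km/h = 29.17 m/s.
The observer lies on the +x side, so the source is heading toward the observer and the observer is heading away from the source.
Both move, so f' = f · (v − v_o)/(v − v_s).
f' = 1849 × (332 − 29.17)/(332 − 53.89) = 1849 × 302.83/278.11 ≈ 2013 Hz.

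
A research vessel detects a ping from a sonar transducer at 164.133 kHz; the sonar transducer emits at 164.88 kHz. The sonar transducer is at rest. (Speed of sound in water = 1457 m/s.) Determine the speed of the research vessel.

f' < f, so the research vessel is receding.
f' = f · (v − v_o)/v ⇒ v_o = v · |f'/f − 1|.
v_o = 1457 × |164.133/164.88 − 1| = 1457 × 0.004531 ≈ 6.6 m/s.

6.6 m/s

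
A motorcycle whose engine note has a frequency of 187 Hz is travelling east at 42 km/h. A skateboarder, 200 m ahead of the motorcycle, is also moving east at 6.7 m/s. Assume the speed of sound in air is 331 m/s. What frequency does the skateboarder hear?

42 km/h = 11.67 m/s.
The skateboarder is ahead, so the motorcycle is moving toward it while the skateboarder is moving away from the motorcycle.
With source approaching and observer receding, f' = f · (v − v_o)/(v − v_s).
f' = 187 × (331 − 6.7)/(331 − 11.67) = 187 × 324.3/319.33 ≈ 190 Hz.

190 Hz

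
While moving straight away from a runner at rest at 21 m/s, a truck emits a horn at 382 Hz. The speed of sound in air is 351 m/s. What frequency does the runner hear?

With the source moving away from a stationary observer, f' = f · v/(v + v_s).
f' = 382 × 351/(351 + 21) = 382 × 351/372 ≈ 360 Hz.

360 Hz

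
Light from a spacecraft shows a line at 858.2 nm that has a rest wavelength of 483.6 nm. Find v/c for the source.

0.518

λ'/λ₀ = 1.7746 > 1 (redshift), so the source is receding.
λ'/λ₀ = √((1 + β)/(1 − β)) for a receding source ⇒ β = (r² − 1)/(r² + 1) with r = λ'/λ₀.
β = (3.1492 − 1)/(3.1492 + 1) ≈ 0.518.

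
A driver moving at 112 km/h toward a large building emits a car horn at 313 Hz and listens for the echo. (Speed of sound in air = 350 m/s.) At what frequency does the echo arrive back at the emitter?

112 km/h = 31.11 m/s.
The large building receives the sound from a moving source: f₁ = f₀ · v/(v − v_e) = 313 × 350/318.89 ≈ 344 Hz.
On the return leg the driver is a moving observer: f₂ = f₁ · (v + v_e)/v = 344 × 381.11/350 ≈ 374 Hz.
Equivalently f₂ = f₀ · (v + v_e)/(v − v_e).

374 Hz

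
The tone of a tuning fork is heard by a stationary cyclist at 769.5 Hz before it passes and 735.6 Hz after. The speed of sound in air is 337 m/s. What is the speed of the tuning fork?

7.6 m/s

f₁/f₂ = (v + v_s)/(v − v_s), so v_s = v · (f₁ − f₂)/(f₁ + f₂).
v_s = 337 × (769.5 − 735.6)/(769.5 + 735.6) = 337 × 33.9/1505.1 ≈ 7.6 m/s.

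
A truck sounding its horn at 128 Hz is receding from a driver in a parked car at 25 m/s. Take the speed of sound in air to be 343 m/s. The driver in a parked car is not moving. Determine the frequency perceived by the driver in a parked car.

119 Hz

Moving source, stationary observer: f' = f · v/(v + v_s) since the source is receding.
f' = 128 × 343/(343 + 25) = 128 × 343/368 ≈ 119 Hz.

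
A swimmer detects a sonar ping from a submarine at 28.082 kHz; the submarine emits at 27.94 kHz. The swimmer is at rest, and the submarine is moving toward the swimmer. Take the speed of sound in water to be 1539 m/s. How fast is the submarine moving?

7.8 m/s

f' = f · v/(v − v_s) ⇒ v_s = v · |1 − f/f'|.
v_s = 1539 × |1 − 27.94/28.082| = 1539 × 0.005057 ≈ 7.8 m/s.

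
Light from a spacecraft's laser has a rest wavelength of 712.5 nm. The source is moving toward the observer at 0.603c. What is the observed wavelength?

354.6 nm

Relativistic Doppler for wavelength: λ' = λ₀ · √((1 − β)/(1 + β)).
λ' = 712.5 × √(0.3970/1.6030) = 712.5 × 0.49766 ≈ 354.6 nm.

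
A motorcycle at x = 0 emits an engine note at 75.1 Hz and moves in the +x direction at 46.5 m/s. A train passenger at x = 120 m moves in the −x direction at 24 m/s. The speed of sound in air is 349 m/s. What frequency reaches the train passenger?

93 Hz

The observer lies on the +x side, so the source is heading toward the observer and the observer is heading toward the source.
Both move, so f' = f · (v + v_o)/(v − v_s).
f' = 75.1 × (349 + 24)/(349 − 46.5) = 75.1 × 373/302.5 ≈ 93 Hz.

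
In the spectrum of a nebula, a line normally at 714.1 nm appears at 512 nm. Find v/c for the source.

0.321

λ'/λ₀ = 0.7170 < 1 (blueshift), so the source is approaching.
λ'/λ₀ = √((1 − β)/(1 + β)) for an approaching source ⇒ β = (1 − r²)/(1 + r²) with r = λ'/λ₀.
β = (1 − 0.5141)/(1 + 0.5141) ≈ 0.321.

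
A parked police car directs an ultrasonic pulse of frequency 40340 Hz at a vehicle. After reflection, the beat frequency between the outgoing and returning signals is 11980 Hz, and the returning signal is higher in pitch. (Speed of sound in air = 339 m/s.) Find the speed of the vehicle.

Double Doppler shift off a moving reflector: f₂ = f₀ · (v + u)/(v − u) (u > 0 toward emitter).
Returning signal is higher, so f₂ = f₀ + Δf = 40340 + 11980 = 52320 Hz.
Rearranging, u = v · (f₂ − f₀)/(f₂ + f₀) = 339 × 11980/92660 ≈ 44 m/s.
So the vehicle is moving at 44 m/s toward the emitter.

44 m/s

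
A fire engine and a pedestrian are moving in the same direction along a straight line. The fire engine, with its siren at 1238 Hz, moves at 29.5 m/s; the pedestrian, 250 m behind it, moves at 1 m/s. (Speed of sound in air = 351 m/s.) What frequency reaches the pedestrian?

1145 Hz

The pedestrian is behind, so the fire engine is moving away from it while the pedestrian is moving toward the fire engine.
Both move, so f' = f · (v + v_o)/(v + v_s).
f' = 1238 × (351 + 1)/(351 + 29.5) = 1238 × 352/380.5 ≈ 1145 Hz.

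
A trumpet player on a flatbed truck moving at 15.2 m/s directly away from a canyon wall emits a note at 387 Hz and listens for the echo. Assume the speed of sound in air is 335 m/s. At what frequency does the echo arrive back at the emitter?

The canyon wall receives the sound from a moving source: f₁ = f₀ · v/(v + v_e) = 387 × 335/350.2 ≈ 370 Hz.
On the return leg the trumpet player on a flatbed truck is a moving observer: f₂ = f₁ · (v − v_e)/v = 370 × 319.8/335 ≈ 353 Hz.
Equivalently f₂ = f₀ · (v − v_e)/(v + v_e).

353 Hz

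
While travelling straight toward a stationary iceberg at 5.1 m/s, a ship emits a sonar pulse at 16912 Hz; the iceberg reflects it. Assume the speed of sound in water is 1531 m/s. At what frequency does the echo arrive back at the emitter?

17025 Hz

The iceberg receives the sound from a moving source: f₁ = f₀ · v/(v − v_e) = 16912 × 1531/1525.9 ≈ 16969 Hz.
On the return leg the ship is a moving observer: f₂ = f₁ · (v + v_e)/v = 16969 × 1536.1/1531 ≈ 17025 Hz.
Equivalently f₂ = f₀ · (v + v_e)/(v − v_e).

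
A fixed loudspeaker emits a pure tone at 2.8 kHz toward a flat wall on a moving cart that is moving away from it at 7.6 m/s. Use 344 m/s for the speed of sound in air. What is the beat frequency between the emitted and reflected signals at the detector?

121 Hz

At the flat wall on a moving cart (a moving observer), f₁ = f₀ · (v − u)/v = 2.8 × 336.4/344 ≈ 2.7381 kHz.
The reflection then acts as a moving source: f₂ = f₁ · v/(v + u) ≈ 2.6790 kHz.
Beat frequency (with f₀ = 2800 Hz): |f₂ − f₀| = 2u·f₀/(v + u) = 2 × 7.6 × 2800/351.6 ≈ 121 Hz.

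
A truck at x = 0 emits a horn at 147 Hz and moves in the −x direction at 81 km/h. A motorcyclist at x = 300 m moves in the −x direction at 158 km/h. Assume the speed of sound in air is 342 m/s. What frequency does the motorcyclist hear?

81 km/h = 22.5 m/s; 158 km/h = 43.89 m/s.
The observer lies on the +x side, so the source is heading away from the observer and the observer is heading toward the source.
General Doppler shift: f' = f · (v + v_o)/(v + v_s).
f' = 147 × (342 + 43.89)/(342 + 22.5) = 147 × 385.89/364.5 ≈ 156 Hz.

156 Hz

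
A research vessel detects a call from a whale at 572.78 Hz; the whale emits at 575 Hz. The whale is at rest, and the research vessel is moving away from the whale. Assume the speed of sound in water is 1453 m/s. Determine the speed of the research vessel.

f' = f · (v − v_o)/v ⇒ v_o = v · |f'/f − 1|.
v_o = 1453 × |572.78/575 − 1| = 1453 × 0.003861 ≈ 5.6 m/s.

5.6 m/s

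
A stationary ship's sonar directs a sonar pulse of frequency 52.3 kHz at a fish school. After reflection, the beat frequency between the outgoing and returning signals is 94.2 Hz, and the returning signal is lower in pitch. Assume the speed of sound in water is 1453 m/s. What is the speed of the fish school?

1.31 m/s

Double Doppler shift off a moving reflector: f₂ = f₀ · (v + u)/(v − u) (u > 0 toward emitter).
Returning signal is lower, so f₂ = f₀ − Δf = 52300 − 94.2 = 52205.8 Hz.
Rearranging, u = v · (f₂ − f₀)/(f₂ + f₀) = 1453 × -94.2/104505.8 ≈ -1.31 m/s.
So the fish school is moving at 1.31 m/s away from the emitter.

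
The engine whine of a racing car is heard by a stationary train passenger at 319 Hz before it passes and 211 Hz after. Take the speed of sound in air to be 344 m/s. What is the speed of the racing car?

70 m/s

f₁/f₂ = (v + v_s)/(v − v_s), so v_s = v · (f₁ − f₂)/(f₁ + f₂).
v_s = 344 × (319 − 211)/(319 + 211) = 344 × 108/530 ≈ 70 m/s.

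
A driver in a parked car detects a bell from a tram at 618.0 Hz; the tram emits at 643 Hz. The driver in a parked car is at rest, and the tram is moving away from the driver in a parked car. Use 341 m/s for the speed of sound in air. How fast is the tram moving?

13.8 m/s

f' = f · v/(v + v_s) ⇒ v_s = v · |1 − f/f'|.
v_s = 341 × |1 − 643/618.0| = 341 × 0.04045 ≈ 13.8 m/s.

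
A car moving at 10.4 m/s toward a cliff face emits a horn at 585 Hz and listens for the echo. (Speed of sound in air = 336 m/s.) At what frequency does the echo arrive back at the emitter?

The cliff face receives the sound from a moving source: f₁ = f₀ · v/(v − v_e) = 585 × 336/325.6 ≈ 604 Hz.
On the return leg the car is a moving observer: f₂ = f₁ · (v + v_e)/v = 604 × 346.4/336 ≈ 622 Hz.
Equivalently f₂ = f₀ · (v + v_e)/(v − v_e).

622 Hz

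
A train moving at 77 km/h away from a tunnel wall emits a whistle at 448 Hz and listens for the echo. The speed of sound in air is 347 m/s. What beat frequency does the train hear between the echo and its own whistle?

77 km/h = 21.39 m/s.
The tunnel wall receives the sound from a moving source: f₁ = f₀ · v/(v + v_e) = 448 × 347/368.39 ≈ 422.0 Hz.
On the return leg the train is a moving observer: f₂ = f₁ · (v − v_e)/v = 422.0 × 325.61/347 ≈ 396.0 Hz.
Equivalently f₂ = f₀ · (v − v_e)/(v + v_e).
Beat against the emitted tone: |f₂ − f₀| = 2v_e·f₀/(v + v_e) = 2 × 21.39 × 448/368.39 ≈ 52.0 Hz.

52.0 Hz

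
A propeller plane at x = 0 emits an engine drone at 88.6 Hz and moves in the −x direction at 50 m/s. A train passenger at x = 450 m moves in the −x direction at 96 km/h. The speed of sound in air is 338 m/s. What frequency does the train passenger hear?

96 km/h = 26.67 m/s.
The observer lies on the +x side, so the source is heading away from the observer and the observer is heading toward the source.
With source receding and observer approaching, f' = f · (v + v_o)/(v + v_s).
f' = 88.6 × (338 + 26.67)/(338 + 50) = 88.6 × 364.67/388 ≈ 83 Hz.

83 Hz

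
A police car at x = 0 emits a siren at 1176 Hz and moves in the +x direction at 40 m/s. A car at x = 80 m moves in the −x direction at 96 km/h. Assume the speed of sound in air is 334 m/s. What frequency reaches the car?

1443 Hz

96 km/h = 26.67 m/s.
The observer lies on the +x side, so the source is heading toward the observer and the observer is heading toward the source.
Both move, so f' = f · (v + v_o)/(v − v_s).
f' = 1176 × (334 + 26.67)/(334 − 40) = 1176 × 360.67/294 ≈ 1443 Hz.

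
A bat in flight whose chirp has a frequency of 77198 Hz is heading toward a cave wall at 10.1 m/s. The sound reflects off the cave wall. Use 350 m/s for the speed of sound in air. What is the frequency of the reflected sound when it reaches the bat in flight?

81786 Hz

The cave wall receives the sound from a moving source: f₁ = f₀ · v/(v − v_e) = 77198 × 350/339.9 ≈ 79492 Hz.
On the return leg the bat in flight is a moving observer: f₂ = f₁ · (v + v_e)/v = 79492 × 360.1/350 ≈ 81786 Hz.
Equivalently f₂ = f₀ · (v + v_e)/(v − v_e).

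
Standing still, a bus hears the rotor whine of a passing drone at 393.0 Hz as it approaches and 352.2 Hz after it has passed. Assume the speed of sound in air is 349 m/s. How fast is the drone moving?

f₁/f₂ = (v + v_s)/(v − v_s), so v_s = v · (f₁ − f₂)/(f₁ + f₂).
v_s = 349 × (393.0 − 352.2)/(393.0 + 352.2) = 349 × 40.8/745.2 ≈ 19.1 m/s.

19.1 m/s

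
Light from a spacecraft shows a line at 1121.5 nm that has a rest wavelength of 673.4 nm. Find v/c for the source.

0.470c

λ'/λ₀ = 1.6654 > 1 (redshift), so the source is receding.
λ'/λ₀ = √((1 + β)/(1 − β)) for a receding source ⇒ β = (r² − 1)/(r² + 1) with r = λ'/λ₀.
β = (2.7737 − 1)/(2.7737 + 1) ≈ 0.470.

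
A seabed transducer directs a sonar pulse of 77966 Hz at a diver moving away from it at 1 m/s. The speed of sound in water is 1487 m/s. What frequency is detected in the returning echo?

The diver first receives the wave as a moving observer: f₁ = f₀ · (v − u)/v = 77966 × (1487 − 1)/1487 ≈ 77914 Hz.
The reflection then acts as a moving source: f₂ = f₁ · v/(v + u) ≈ 77861 Hz.
Equivalently f₂ = f₀ · (v − u)/(v + u).

77861 Hz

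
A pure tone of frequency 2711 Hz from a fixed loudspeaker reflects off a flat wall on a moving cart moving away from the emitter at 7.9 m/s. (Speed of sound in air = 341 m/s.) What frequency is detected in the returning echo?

At the flat wall on a moving cart (a moving observer), f₁ = f₀ · (v − u)/v = 2711 × 333.1/341 ≈ 2648 Hz.
On reflection it acts as a source moving away from the stationary detector: f₂ = f₁ · v/(v + u) = 2648 × 341/348.9 ≈ 2588 Hz.
Equivalently f₂ = f₀ · (v − u)/(v + u).

2588 Hz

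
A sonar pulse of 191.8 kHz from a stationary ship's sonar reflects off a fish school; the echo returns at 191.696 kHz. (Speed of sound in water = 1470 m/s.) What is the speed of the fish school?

Double Doppler shift off a moving reflector: f₂ = f₀ · (v + u)/(v − u) (u > 0 toward emitter).
Rearranging, u = v · (f₂ − f₀)/(f₂ + f₀) = 1470 × -0.104/383.496 ≈ -0.40 m/s.
So the fish school is moving at 0.40 m/s away from the emitter.

0.40 m/s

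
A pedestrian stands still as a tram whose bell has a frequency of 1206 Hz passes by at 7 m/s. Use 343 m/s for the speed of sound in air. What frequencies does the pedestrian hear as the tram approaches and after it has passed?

Approaching: f₁ = f · v/(v − v_s) = 1206 × 343/336 ≈ 1231 Hz.
Receding: f₂ = f · v/(v + v_s) = 1206 × 343/350 ≈ 1182 Hz.

1231 Hz approaching; 1182 Hz receding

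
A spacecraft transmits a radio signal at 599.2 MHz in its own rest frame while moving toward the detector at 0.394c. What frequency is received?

Relativistic Doppler for frequency: f' = f₀ · √((1 + β)/(1 − β)).
f' = 599.2 × √(1.3940/0.6060) = 599.2 × 1.51668 ≈ 908.8 MHz.

908.8 MHz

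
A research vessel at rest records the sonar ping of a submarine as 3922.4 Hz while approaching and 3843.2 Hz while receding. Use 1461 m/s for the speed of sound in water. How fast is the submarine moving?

14.9 m/s

f₁/f₂ = (v + v_s)/(v − v_s), so v_s = v · (f₁ − f₂)/(f₁ + f₂).
v_s = 1461 × (3922.4 − 3843.2)/(3922.4 + 3843.2) = 1461 × 79.2/7765.6 ≈ 14.9 m/s.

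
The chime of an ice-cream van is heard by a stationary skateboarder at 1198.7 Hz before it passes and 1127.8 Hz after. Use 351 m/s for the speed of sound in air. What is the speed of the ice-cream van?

f₁/f₂ = (v + v_s)/(v − v_s), so v_s = v · (f₁ − f₂)/(f₁ + f₂).
v_s = 351 × (1198.7 − 1127.8)/(1198.7 + 1127.8) = 351 × 70.9/2326.5 ≈ 10.7 m/s.

10.7 m/s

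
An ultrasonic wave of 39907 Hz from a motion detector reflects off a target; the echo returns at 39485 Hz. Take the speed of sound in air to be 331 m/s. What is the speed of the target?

1.76 m/s

Double Doppler shift off a moving reflector: f₂ = f₀ · (v + u)/(v − u) (u > 0 toward emitter).
Rearranging, u = v · (f₂ − f₀)/(f₂ + f₀) = 331 × -422/79392 ≈ -1.76 m/s.
So the target is moving at 1.76 m/s away from the emitter.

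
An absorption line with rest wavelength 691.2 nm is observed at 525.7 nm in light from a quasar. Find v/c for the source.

λ'/λ₀ = 0.7606 < 1 (blueshift), so the source is approaching.
λ'/λ₀ = √((1 − β)/(1 + β)) for an approaching source ⇒ β = (1 − r²)/(1 + r²) with r = λ'/λ₀.
β = (1 − 0.5785)/(1 + 0.5785) ≈ 0.267.

0.267c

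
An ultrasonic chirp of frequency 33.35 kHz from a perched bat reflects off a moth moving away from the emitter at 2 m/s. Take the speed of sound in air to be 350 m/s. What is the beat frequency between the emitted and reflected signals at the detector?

379 Hz

At the moth (a moving observer), f₁ = f₀ · (v − u)/v = 33.35 × 348/350 ≈ 33.159 kHz.
On reflection it acts as a source moving away from the stationary detector: f₂ = f₁ · v/(v + u) = 33.159 × 350/352 ≈ 32.971 kHz.
Beat frequency (with f₀ = 33350 Hz): |f₂ − f₀| = 2u·f₀/(v + u) = 2 × 2 × 33350/352 ≈ 379 Hz.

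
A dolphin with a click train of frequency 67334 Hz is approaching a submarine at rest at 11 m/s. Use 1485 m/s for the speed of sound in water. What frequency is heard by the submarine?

67836 Hz

Only the source moves, toward the listener, so f' = f · v/(v − v_s).
f' = 67334 × 1485/(1485 − 11) = 67334 × 1485/1474 ≈ 67836 Hz.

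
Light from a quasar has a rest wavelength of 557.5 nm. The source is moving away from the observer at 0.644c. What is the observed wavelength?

1198.0 nm

Relativistic Doppler for wavelength: λ' = λ₀ · √((1 + β)/(1 − β)).
λ' = 557.5 × √(1.6440/0.3560) = 557.5 × 2.14895 ≈ 1198.0 nm.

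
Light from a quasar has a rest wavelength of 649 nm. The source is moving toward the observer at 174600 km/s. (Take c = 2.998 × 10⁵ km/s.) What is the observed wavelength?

β = v/c = 174600/299800 = 0.5824.
Relativistic Doppler for wavelength: λ' = λ₀ · √((1 − β)/(1 + β)).
λ' = 649 × √(0.4176/1.5824) = 649 × 0.51372 ≈ 333.4 nm.

333.4 nm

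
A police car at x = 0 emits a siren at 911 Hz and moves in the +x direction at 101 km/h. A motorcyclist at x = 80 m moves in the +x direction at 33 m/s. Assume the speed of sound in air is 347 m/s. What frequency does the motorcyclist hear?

897 Hz

101 km/h = 28.06 m/s.
The observer lies on the +x side, so the source is heading toward the observer and the observer is heading away from the source.
Both move, so f' = f · (v − v_o)/(v − v_s).
f' = 911 × (347 − 33)/(347 − 28.06) = 911 × 314/318.94 ≈ 897 Hz.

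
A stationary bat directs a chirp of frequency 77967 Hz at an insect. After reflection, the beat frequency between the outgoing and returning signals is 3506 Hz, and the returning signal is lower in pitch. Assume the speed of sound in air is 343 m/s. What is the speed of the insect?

7.9 m/s

Double Doppler shift off a moving reflector: f₂ = f₀ · (v + u)/(v − u) (u > 0 toward emitter).
Returning signal is lower, so f₂ = f₀ − Δf = 77967 − 3506 = 74461 Hz.
Rearranging, u = v · (f₂ − f₀)/(f₂ + f₀) = 343 × -3506/152428 ≈ -7.9 m/s.
So the insect is moving at 7.9 m/s away from the emitter.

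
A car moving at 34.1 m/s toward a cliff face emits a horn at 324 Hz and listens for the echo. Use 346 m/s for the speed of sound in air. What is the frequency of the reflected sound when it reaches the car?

The cliff face receives the sound from a moving source: f₁ = f₀ · v/(v − v_e) = 324 × 346/311.9 ≈ 359 Hz.
On the return leg the car is a moving observer: f₂ = f₁ · (v + v_e)/v = 359 × 380.1/346 ≈ 395 Hz.

395 Hz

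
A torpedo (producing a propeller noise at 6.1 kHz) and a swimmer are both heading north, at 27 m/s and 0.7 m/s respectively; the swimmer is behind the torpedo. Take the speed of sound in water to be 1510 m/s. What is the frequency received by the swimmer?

6.00 kHz

The swimmer is behind, so the torpedo is moving away from it while the swimmer is moving toward the torpedo.
General Doppler shift: f' = f · (v + v_o)/(v + v_s).
f' = 6.1 × (1510 + 0.7)/(1510 + 27) = 6.1 × 1510.7/1537 ≈ 6.00 kHz.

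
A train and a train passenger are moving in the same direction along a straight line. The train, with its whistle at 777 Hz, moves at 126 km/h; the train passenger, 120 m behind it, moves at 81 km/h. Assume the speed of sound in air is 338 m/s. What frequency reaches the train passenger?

126 km/h = 35 m/s; 81 km/h = 22.5 m/s.
The train passenger is behind, so the train is moving away from it while the train passenger is moving toward the train.
General Doppler shift: f' = f · (v + v_o)/(v + v_s).
f' = 777 × (338 + 22.5)/(338 + 35) = 777 × 360.5/373 ≈ 751 Hz.

751 Hz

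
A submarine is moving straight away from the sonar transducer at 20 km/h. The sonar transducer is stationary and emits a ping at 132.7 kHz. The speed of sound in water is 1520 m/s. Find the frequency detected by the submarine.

132.2 kHz

20 km/h = 5.556 m/s.
Moving observer, stationary source: f' = f · (v − v_o)/v.
f' = 132.7 × (1520 − 5.556)/1520 = 132.7 × 1514.4/1520 ≈ 132.2 kHz.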